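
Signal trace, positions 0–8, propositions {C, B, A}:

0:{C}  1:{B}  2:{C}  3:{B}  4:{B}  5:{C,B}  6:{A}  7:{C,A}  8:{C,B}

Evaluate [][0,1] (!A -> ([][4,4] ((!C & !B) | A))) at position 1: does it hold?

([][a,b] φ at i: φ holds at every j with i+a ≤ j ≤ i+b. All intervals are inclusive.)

No

Check (!A -> ([][4,4] ((!C & !B) | A))) at every j in [1,2]:
  j=1: antecedent true; consequent fails at 5 → ✗
  j=2: antecedent true; consequent holds on [6,6] → ✓
Fails at j=1 → formula fails.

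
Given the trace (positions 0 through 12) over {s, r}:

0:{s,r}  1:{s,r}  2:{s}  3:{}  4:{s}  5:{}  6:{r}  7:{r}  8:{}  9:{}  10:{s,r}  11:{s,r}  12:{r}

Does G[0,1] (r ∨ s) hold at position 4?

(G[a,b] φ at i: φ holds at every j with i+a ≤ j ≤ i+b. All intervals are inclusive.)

Does not hold

Check (r ∨ s) at every j in [4,5]:
  j=4: true
  j=5: false
Fails at j=5 → formula fails.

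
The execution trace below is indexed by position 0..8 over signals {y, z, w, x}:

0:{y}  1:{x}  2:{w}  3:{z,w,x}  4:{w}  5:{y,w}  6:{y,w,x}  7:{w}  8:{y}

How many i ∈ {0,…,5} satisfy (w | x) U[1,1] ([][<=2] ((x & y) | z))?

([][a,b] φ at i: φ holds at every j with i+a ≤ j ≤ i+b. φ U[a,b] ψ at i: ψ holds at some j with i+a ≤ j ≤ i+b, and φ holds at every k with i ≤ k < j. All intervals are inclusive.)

0

Evaluate at each i in [0,5]:
  i=0: ✗ (no rhs in [1,1])
  i=1: ✗ (no rhs in [2,2])
  i=2: ✗ (no rhs in [3,3])
  i=3: ✗ (no rhs in [4,4])
  i=4: ✗ (no rhs in [5,5])
  i=5: ✗ (no rhs in [6,6])
Positions where it holds: {} → 0.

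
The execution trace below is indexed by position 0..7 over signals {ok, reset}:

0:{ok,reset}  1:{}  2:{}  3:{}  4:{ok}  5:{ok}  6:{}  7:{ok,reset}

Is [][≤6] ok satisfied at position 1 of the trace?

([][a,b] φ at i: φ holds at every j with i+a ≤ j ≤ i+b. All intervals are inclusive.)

False

Check ok at every j in [1,7]:
  j=1: false
  j=2: false
  j=3: false
  j=4: true
  j=5: true
  j=6: false
  j=7: true
Fails at j=1 → formula fails.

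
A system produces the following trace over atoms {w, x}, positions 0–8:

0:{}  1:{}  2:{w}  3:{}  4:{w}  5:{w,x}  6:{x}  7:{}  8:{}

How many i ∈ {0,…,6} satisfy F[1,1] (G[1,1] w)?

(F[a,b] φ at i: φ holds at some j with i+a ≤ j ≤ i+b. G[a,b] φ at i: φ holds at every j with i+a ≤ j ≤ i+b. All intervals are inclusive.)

Evaluate at each i in [0,6]:
  i=0: ✓ (witness j=1)
  i=1: ✗ (none in [2,2])
  i=2: ✓ (witness j=3)
  i=3: ✓ (witness j=4)
  i=4: ✗ (none in [5,5])
  i=5: ✗ (none in [6,6])
  i=6: ✗ (none in [7,7])
Positions where it holds: {0, 2, 3} → 3.

3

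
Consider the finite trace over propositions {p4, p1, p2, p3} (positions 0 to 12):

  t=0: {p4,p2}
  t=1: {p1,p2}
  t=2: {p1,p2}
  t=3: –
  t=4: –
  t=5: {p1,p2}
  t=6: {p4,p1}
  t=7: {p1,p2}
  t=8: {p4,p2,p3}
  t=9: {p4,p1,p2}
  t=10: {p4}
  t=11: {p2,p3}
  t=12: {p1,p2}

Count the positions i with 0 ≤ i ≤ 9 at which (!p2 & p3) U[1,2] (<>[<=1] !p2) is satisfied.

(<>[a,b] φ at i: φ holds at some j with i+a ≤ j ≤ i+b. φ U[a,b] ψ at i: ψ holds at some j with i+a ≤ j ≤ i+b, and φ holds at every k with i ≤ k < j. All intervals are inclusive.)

Evaluate at each i in [0,9]:
  i=0: ✗ (lhs fails at k=0 before rhs at j=2)
  i=1: ✗ (lhs fails at k=1 before rhs at j=2)
  i=2: ✗ (lhs fails at k=2 before rhs at j=3)
  i=3: ✗ (lhs fails at k=3 before rhs at j=4)
  i=4: ✗ (lhs fails at k=4 before rhs at j=5)
  i=5: ✗ (lhs fails at k=5 before rhs at j=6)
  i=6: ✗ (no rhs in [7,8])
  i=7: ✗ (lhs fails at k=7 before rhs at j=9)
  i=8: ✗ (lhs fails at k=8 before rhs at j=9)
  i=9: ✗ (lhs fails at k=9 before rhs at j=10)
Positions where it holds: {} → 0.

0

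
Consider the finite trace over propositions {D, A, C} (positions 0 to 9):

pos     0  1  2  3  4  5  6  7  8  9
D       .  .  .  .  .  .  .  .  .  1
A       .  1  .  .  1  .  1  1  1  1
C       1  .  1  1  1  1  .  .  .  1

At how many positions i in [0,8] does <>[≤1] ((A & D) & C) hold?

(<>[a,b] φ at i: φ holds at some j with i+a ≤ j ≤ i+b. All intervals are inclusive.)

Evaluate at each i in [0,8]:
  i=0: ✗ (none in [0,1])
  i=1: ✗ (none in [1,2])
  i=2: ✗ (none in [2,3])
  i=3: ✗ (none in [3,4])
  i=4: ✗ (none in [4,5])
  i=5: ✗ (none in [5,6])
  i=6: ✗ (none in [6,7])
  i=7: ✗ (none in [7,8])
  i=8: ✓ (witness j=9)
Positions where it holds: {8} → 1.

1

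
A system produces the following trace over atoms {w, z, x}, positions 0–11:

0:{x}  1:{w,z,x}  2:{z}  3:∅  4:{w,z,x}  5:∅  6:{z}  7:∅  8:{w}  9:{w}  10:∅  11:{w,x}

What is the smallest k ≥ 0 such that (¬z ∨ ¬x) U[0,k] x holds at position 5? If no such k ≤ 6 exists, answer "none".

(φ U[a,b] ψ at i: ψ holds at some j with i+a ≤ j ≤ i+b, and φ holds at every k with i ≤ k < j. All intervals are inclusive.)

Need earliest j ≥ 5 with x, and (¬z ∨ ¬x) at every k in [5,j-1].
  j=5: rhs fails.
  j=6: rhs fails.
  j=7: rhs fails.
  j=8: rhs fails.
  j=9: rhs fails.
  j=10: rhs fails.
  j=11: rhs holds; lhs holds on [5,10]. k = 6.

6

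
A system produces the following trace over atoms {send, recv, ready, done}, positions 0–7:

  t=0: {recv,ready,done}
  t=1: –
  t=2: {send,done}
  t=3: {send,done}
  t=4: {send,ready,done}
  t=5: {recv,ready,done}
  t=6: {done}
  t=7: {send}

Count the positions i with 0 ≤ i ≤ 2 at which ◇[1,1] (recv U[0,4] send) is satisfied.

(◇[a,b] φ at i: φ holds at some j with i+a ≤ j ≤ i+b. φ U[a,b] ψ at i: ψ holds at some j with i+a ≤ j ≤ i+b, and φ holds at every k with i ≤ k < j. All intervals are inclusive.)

Evaluate at each i in [0,2]:
  i=0: ✗ (none in [1,1])
  i=1: ✓ (witness j=2)
  i=2: ✓ (witness j=3)
Positions where it holds: {1, 2} → 2.

2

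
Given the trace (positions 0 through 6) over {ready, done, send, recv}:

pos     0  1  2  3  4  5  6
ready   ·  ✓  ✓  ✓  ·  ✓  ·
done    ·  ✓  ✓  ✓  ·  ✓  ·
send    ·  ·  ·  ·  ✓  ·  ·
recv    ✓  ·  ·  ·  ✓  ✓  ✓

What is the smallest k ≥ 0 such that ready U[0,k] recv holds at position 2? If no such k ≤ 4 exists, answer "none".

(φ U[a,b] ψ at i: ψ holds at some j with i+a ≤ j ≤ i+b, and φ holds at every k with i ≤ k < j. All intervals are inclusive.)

Need earliest j ≥ 2 with recv, and ready at every k in [2,j-1].
  j=2: rhs fails.
  j=3: rhs fails.
  j=4: rhs holds; lhs holds on [2,3]. k = 2.

2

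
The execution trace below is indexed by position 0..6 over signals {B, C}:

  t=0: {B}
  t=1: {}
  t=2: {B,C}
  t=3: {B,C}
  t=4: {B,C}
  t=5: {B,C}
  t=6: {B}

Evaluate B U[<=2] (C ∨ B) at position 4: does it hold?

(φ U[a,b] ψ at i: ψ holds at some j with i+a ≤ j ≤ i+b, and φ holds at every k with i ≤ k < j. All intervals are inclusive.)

Need some j in [4,6] with (C ∨ B), and B at every k in [4,j-1].
  j=4: (C ∨ B) holds; no prefix to check → satisfied.

True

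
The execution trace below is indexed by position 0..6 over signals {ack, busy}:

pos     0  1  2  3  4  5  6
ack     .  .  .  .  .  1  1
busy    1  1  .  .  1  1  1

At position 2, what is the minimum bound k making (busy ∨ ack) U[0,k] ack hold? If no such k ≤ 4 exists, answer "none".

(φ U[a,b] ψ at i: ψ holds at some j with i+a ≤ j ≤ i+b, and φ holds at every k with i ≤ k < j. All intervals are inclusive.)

Need earliest j ≥ 2 with ack, and (busy ∨ ack) at every k in [2,j-1].
  j=2: rhs fails.
  j=3: rhs fails.
  j=4: rhs fails.
  j=5: rhs holds but lhs fails at k=2.
  j=6: rhs holds but lhs fails at k=2.
No witness within the range → none.

none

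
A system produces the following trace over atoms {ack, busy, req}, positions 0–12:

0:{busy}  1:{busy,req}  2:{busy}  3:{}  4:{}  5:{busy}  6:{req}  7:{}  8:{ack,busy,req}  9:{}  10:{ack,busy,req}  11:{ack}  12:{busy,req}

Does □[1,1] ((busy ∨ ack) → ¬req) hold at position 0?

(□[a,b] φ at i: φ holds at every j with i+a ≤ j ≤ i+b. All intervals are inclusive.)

Does not hold

Check ((busy ∨ ack) → ¬req) at every j in [1,1]:
  j=1: antecedent true; consequent false → ✗
Fails at j=1 → formula fails.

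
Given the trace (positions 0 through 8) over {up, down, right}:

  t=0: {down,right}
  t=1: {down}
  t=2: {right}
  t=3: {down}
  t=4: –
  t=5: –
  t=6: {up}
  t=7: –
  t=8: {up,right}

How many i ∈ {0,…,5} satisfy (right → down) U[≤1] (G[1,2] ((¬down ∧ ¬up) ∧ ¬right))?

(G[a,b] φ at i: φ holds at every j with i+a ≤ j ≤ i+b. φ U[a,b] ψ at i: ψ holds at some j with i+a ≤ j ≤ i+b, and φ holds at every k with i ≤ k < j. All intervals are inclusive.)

1

Evaluate at each i in [0,5]:
  i=0: ✗ (no rhs in [0,1])
  i=1: ✗ (no rhs in [1,2])
  i=2: ✗ (lhs fails at k=2 before rhs at j=3)
  i=3: ✓ (rhs at j=3)
  i=4: ✗ (no rhs in [4,5])
  i=5: ✗ (no rhs in [5,6])
Positions where it holds: {3} → 1.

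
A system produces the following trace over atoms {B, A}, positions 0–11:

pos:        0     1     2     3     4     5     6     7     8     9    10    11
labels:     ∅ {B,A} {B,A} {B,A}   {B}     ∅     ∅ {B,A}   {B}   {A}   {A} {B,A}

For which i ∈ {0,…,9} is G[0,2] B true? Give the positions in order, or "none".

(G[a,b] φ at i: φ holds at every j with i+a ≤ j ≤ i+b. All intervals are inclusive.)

1, 2

Evaluate at each i in [0,9]:
  i=0: ✗ (fails at j=0)
  i=1: ✓ (all of [1,3])
  i=2: ✓ (all of [2,4])
  i=3: ✗ (fails at j=5)
  i=4: ✗ (fails at j=5)
  i=5: ✗ (fails at j=5)
  i=6: ✗ (fails at j=6)
  i=7: ✗ (fails at j=9)
  i=8: ✗ (fails at j=9)
  i=9: ✗ (fails at j=9)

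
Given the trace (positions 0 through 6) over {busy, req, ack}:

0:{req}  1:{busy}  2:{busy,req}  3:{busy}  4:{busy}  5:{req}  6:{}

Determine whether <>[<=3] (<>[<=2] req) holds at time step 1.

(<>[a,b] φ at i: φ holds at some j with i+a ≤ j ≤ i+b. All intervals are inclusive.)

Check <>[<=2] req at each j in [1,4]:
  j=1: holds (witness at 2)
  j=2: holds (witness at 2)
  j=3: holds (witness at 5)
  j=4: holds (witness at 5)
Found at j=1 → formula holds.

Holds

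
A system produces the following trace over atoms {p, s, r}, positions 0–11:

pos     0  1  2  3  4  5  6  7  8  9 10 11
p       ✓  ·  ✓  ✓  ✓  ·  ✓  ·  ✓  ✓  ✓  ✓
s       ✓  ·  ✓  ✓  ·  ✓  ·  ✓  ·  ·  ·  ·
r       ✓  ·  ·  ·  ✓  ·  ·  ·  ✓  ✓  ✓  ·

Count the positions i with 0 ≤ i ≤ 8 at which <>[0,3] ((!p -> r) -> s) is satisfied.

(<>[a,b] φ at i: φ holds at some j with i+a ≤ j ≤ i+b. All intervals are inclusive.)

8

Evaluate at each i in [0,8]:
  i=0: ✓ (witness j=0)
  i=1: ✓ (witness j=1)
  i=2: ✓ (witness j=2)
  i=3: ✓ (witness j=3)
  i=4: ✓ (witness j=5)
  i=5: ✓ (witness j=5)
  i=6: ✓ (witness j=7)
  i=7: ✓ (witness j=7)
  i=8: ✗ (none in [8,11])
Positions where it holds: {0, 1, 2, 3, 4, 5, 6, 7} → 8.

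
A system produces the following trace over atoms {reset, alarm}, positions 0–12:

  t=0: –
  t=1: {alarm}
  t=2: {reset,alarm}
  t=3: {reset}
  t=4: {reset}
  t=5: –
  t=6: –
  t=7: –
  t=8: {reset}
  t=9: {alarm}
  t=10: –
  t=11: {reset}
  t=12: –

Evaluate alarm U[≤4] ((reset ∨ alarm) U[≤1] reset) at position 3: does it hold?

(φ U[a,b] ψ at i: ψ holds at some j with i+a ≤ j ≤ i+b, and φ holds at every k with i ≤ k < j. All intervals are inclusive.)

Need some j in [3,7] with ((reset ∨ alarm) U[≤1] reset), and alarm at every k in [3,j-1].
  j=3: ((reset ∨ alarm) U[≤1] reset) holds; no prefix to check → satisfied.

Yes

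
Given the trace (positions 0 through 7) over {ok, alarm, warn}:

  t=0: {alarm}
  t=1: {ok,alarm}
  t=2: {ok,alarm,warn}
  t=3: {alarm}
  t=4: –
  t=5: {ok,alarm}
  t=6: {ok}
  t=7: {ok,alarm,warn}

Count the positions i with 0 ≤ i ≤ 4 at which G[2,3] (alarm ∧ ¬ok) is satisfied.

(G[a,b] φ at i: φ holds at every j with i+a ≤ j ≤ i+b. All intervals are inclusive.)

Evaluate at each i in [0,4]:
  i=0: ✗ (fails at j=2)
  i=1: ✗ (fails at j=4)
  i=2: ✗ (fails at j=4)
  i=3: ✗ (fails at j=5)
  i=4: ✗ (fails at j=6)
Positions where it holds: {} → 0.

0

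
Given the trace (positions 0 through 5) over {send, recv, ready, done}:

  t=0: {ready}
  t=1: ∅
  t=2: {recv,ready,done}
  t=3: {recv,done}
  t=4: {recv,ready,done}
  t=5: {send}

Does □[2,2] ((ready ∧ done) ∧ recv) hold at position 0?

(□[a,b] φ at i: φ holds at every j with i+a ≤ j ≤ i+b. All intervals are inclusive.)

True

Check ((ready ∧ done) ∧ recv) at every j in [2,2]:
  j=2: true
All positions satisfy it → formula holds.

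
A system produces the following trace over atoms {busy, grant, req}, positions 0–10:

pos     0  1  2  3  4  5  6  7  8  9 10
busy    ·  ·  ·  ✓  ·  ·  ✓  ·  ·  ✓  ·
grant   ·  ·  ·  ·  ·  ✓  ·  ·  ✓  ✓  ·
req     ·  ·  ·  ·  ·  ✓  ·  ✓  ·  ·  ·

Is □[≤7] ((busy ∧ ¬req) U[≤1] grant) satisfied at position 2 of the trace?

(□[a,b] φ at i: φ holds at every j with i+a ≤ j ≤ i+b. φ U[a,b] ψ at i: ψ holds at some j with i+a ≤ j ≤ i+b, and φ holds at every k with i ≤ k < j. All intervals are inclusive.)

False

Check ((busy ∧ ¬req) U[≤1] grant) at every j in [2,9]:
  j=2: fails
  j=3: fails
  j=4: fails
  j=5: holds
  j=6: fails
  j=7: fails
  j=8: holds
  j=9: holds
Fails at j=2 → formula fails.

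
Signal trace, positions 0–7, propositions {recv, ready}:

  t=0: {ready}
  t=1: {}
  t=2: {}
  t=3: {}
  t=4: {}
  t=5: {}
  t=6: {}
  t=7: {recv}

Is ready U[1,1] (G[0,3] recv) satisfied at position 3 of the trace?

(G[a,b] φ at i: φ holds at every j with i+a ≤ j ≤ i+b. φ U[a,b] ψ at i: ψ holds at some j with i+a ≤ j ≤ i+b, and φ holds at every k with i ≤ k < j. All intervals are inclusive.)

Need some j in [4,4] with G[0,3] recv, and ready at every k in [3,j-1].
  j=4: G[0,3] recv — fails at 4.
No j in the window works → until fails.

No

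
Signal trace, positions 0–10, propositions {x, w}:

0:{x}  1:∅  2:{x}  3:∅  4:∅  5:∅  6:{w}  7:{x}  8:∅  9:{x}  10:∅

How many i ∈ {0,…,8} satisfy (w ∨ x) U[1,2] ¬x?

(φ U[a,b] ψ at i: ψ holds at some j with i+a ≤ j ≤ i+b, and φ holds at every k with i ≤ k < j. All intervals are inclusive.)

Evaluate at each i in [0,8]:
  i=0: ✓ (rhs at j=1; lhs holds on [0,0])
  i=1: ✗ (lhs fails at k=1 before rhs at j=3)
  i=2: ✓ (rhs at j=3; lhs holds on [2,2])
  i=3: ✗ (lhs fails at k=3 before rhs at j=4)
  i=4: ✗ (lhs fails at k=4 before rhs at j=5)
  i=5: ✗ (lhs fails at k=5 before rhs at j=6)
  i=6: ✓ (rhs at j=8; lhs holds on [6,7])
  i=7: ✓ (rhs at j=8; lhs holds on [7,7])
  i=8: ✗ (lhs fails at k=8 before rhs at j=10)
Positions where it holds: {0, 2, 6, 7} → 4.

4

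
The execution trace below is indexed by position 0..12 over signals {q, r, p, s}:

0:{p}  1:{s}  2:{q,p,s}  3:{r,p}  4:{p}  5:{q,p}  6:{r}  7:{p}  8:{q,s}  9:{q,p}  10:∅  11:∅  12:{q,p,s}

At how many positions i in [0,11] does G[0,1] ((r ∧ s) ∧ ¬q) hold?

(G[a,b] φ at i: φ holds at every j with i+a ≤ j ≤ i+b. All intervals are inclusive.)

Evaluate at each i in [0,11]:
  i=0: ✗ (fails at j=0)
  i=1: ✗ (fails at j=1)
  i=2: ✗ (fails at j=2)
  i=3: ✗ (fails at j=3)
  i=4: ✗ (fails at j=4)
  i=5: ✗ (fails at j=5)
  i=6: ✗ (fails at j=6)
  i=7: ✗ (fails at j=7)
  i=8: ✗ (fails at j=8)
  i=9: ✗ (fails at j=9)
  i=10: ✗ (fails at j=10)
  i=11: ✗ (fails at j=11)
Positions where it holds: {} → 0.

0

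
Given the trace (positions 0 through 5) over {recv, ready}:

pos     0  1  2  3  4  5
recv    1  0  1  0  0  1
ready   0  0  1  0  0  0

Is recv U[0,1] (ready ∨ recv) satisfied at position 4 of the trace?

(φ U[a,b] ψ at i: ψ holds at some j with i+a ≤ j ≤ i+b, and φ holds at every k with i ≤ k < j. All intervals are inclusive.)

Does not hold

Need some j in [4,5] with (ready ∨ recv), and recv at every k in [4,j-1].
  j=4: (ready ∨ recv) false.
  j=5: (ready ∨ recv) holds, but recv fails at k=4 → not this j.
No j in the window works → until fails.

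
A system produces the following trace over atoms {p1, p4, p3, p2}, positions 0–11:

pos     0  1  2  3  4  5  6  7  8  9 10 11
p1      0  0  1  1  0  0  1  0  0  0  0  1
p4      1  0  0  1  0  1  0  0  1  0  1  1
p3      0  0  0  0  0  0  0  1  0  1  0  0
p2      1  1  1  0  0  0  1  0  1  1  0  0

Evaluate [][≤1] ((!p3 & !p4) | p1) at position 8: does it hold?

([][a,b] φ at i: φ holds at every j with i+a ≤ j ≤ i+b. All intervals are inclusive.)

No

Check ((!p3 & !p4) | p1) at every j in [8,9]:
  j=8: false
  j=9: false
Fails at j=8 → formula fails.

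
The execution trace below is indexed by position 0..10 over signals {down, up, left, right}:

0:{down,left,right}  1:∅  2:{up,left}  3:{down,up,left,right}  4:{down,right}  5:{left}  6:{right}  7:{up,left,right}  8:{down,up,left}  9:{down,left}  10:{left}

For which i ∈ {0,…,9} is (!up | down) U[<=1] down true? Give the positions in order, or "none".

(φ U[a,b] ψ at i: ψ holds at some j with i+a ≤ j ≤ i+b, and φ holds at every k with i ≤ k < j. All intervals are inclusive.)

0, 3, 4, 8, 9

Evaluate at each i in [0,9]:
  i=0: ✓ (rhs at j=0)
  i=1: ✗ (no rhs in [1,2])
  i=2: ✗ (lhs fails at k=2 before rhs at j=3)
  i=3: ✓ (rhs at j=3)
  i=4: ✓ (rhs at j=4)
  i=5: ✗ (no rhs in [5,6])
  i=6: ✗ (no rhs in [6,7])
  i=7: ✗ (lhs fails at k=7 before rhs at j=8)
  i=8: ✓ (rhs at j=8)
  i=9: ✓ (rhs at j=9)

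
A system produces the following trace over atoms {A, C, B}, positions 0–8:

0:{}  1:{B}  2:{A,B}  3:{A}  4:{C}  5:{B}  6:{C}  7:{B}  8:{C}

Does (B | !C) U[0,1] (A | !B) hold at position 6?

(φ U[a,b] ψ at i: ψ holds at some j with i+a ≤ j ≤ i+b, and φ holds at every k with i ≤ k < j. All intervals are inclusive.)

Need some j in [6,7] with (A | !B), and (B | !C) at every k in [6,j-1].
  j=6: (A | !B) holds; no prefix to check → satisfied.

True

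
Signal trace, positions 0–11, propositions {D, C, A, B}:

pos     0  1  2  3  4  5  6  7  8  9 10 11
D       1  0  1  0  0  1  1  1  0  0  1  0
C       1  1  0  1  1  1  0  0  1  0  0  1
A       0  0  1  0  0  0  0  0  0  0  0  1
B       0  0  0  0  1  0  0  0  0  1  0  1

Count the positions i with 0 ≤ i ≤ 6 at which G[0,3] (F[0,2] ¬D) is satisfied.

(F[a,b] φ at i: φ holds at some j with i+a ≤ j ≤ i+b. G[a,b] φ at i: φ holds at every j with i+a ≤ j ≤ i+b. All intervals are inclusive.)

3

Evaluate at each i in [0,6]:
  i=0: ✓ (all of [0,3])
  i=1: ✓ (all of [1,4])
  i=2: ✗ (fails at j=5)
  i=3: ✗ (fails at j=5)
  i=4: ✗ (fails at j=5)
  i=5: ✗ (fails at j=5)
  i=6: ✓ (all of [6,9])
Positions where it holds: {0, 1, 6} → 3.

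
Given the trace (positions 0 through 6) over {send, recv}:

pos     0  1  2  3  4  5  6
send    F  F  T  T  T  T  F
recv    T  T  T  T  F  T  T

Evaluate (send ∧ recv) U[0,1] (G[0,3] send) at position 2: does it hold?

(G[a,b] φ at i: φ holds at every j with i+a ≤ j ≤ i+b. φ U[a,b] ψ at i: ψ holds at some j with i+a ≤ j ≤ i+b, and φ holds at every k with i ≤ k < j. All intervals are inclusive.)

Need some j in [2,3] with G[0,3] send, and (send ∧ recv) at every k in [2,j-1].
  j=2: G[0,3] send holds; no prefix to check → satisfied.

Holds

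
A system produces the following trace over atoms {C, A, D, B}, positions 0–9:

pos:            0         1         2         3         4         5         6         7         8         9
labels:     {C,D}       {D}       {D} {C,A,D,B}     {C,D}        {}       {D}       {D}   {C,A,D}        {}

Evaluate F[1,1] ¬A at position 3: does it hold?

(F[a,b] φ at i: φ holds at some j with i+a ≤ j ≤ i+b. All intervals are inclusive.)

True

Check ¬A at each j in [4,4]:
  j=4: true
Found at j=4 → formula holds.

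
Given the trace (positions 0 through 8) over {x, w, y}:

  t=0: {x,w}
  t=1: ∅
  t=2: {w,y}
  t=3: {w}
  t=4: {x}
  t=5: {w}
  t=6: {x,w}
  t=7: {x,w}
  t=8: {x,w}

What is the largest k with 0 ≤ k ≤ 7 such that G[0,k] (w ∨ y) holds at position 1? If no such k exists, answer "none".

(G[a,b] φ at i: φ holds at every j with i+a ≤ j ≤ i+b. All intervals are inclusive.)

none

(w ∨ y) must hold from j=1 onward; find where it first fails.
  j=1: fails → no k works.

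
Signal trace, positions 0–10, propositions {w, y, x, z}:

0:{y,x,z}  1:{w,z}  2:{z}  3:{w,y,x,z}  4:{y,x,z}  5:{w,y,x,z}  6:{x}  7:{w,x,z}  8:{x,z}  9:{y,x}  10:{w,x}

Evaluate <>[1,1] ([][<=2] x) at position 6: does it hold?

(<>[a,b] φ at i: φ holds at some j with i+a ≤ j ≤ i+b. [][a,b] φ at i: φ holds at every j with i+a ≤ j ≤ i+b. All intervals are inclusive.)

Holds

Check [][<=2] x at each j in [7,7]:
  j=7: holds on [7,9]
Found at j=7 → formula holds.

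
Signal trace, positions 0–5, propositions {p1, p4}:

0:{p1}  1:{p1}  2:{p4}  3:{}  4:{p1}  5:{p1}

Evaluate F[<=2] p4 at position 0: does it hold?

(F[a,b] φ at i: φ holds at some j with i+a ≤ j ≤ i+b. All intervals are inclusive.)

Yes

Check p4 at each j in [0,2]:
  j=0: false
  j=1: false
  j=2: true
Found at j=2 → formula holds.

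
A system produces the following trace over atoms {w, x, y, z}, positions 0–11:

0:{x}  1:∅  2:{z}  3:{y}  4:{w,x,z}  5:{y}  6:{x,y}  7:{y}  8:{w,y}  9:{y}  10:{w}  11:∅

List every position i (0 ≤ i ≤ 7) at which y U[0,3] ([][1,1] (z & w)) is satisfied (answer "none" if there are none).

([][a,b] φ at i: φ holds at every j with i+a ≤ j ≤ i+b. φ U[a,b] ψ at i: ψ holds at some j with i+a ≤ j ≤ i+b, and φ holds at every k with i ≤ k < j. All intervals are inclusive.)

3

Evaluate at each i in [0,7]:
  i=0: ✗ (lhs fails at k=0 before rhs at j=3)
  i=1: ✗ (lhs fails at k=1 before rhs at j=3)
  i=2: ✗ (lhs fails at k=2 before rhs at j=3)
  i=3: ✓ (rhs at j=3)
  i=4: ✗ (no rhs in [4,7])
  i=5: ✗ (no rhs in [5,8])
  i=6: ✗ (no rhs in [6,9])
  i=7: ✗ (no rhs in [7,10])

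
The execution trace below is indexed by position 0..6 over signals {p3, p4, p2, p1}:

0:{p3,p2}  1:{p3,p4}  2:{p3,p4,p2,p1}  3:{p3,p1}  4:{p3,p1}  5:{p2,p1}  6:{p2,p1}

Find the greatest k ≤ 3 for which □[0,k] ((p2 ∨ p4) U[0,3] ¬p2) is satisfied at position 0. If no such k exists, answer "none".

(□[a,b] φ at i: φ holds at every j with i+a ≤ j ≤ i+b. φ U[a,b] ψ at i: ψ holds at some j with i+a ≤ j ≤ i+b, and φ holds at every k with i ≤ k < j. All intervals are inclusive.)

3

((p2 ∨ p4) U[0,3] ¬p2) must hold from j=0 onward; find where it first fails.
  j=0: holds
  j=1: holds
  j=2: holds
  j=3: holds
Holds through j=3; largest k = 3.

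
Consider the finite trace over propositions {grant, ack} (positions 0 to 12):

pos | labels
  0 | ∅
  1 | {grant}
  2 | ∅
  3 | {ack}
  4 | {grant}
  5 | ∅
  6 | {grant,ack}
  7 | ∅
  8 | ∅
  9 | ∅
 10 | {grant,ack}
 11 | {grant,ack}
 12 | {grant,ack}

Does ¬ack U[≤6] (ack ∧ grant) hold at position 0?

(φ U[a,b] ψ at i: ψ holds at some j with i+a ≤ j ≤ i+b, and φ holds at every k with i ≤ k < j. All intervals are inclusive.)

False

Need some j in [0,6] with (ack ∧ grant), and ¬ack at every k in [0,j-1].
  j=0: (ack ∧ grant) false.
  j=1: (ack ∧ grant) false.
  j=2: (ack ∧ grant) false.
  j=3: (ack ∧ grant) false.
  j=4: (ack ∧ grant) false.
  j=5: (ack ∧ grant) false.
  j=6: (ack ∧ grant) holds, but ¬ack fails at k=3 → not this j.
No j in the window works → until fails.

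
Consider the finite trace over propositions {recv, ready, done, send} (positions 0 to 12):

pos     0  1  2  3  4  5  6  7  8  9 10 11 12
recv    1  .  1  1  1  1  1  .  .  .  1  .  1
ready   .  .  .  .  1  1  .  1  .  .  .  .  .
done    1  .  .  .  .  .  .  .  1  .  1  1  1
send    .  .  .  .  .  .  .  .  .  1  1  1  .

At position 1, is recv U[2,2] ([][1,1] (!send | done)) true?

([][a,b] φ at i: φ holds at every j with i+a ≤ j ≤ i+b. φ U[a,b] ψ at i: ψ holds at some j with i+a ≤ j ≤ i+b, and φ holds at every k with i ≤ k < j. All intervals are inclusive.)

Does not hold

Need some j in [3,3] with [][1,1] (!send | done), and recv at every k in [1,j-1].
  j=3: [][1,1] (!send | done) holds, but recv fails at k=1 → not this j.
No j in the window works → until fails.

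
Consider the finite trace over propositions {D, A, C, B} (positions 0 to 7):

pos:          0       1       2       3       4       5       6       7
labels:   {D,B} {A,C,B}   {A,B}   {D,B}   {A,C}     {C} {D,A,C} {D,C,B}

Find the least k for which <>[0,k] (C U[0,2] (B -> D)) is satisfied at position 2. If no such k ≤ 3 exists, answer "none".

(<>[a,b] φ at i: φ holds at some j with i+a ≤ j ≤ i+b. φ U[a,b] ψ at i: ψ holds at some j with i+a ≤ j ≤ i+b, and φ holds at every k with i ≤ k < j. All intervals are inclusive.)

1

Scan j = 2,3,… for (C U[0,2] (B -> D)):
  j=2: fails
  j=3: holds
First hit at j=3, so smallest k = 3-2 = 1.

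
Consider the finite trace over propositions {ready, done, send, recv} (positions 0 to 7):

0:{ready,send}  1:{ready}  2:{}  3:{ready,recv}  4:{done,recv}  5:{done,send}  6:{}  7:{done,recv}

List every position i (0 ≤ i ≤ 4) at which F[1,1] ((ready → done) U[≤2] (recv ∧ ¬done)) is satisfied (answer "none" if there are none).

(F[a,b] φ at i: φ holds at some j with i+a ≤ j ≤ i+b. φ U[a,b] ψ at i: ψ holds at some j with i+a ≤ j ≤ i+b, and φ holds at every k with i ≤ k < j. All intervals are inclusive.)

Evaluate at each i in [0,4]:
  i=0: ✗ (none in [1,1])
  i=1: ✓ (witness j=2)
  i=2: ✓ (witness j=3)
  i=3: ✗ (none in [4,4])
  i=4: ✗ (none in [5,5])

1, 2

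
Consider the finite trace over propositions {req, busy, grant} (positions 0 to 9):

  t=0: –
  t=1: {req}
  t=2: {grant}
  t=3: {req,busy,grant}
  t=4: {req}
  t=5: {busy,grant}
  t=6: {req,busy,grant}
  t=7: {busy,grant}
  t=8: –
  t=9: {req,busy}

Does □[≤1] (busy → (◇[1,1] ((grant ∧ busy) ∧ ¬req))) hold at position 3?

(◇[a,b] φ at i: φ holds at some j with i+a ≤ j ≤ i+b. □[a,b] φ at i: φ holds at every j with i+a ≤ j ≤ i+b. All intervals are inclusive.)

Check (busy → (◇[1,1] ((grant ∧ busy) ∧ ¬req))) at every j in [3,4]:
  j=3: antecedent true; consequent fails (none in [4,4]) → ✗
  j=4: antecedent false → ✓
Fails at j=3 → formula fails.

False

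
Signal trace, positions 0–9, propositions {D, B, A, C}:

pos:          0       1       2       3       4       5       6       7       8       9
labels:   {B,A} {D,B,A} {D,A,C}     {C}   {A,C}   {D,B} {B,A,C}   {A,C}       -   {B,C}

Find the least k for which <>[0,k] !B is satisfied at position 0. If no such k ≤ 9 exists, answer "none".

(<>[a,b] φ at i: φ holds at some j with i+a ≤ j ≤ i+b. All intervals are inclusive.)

Scan j = 0,1,… for !B:
  j=0: fails
  j=1: fails
  j=2: holds
First hit at j=2, so smallest k = 2-0 = 2.

2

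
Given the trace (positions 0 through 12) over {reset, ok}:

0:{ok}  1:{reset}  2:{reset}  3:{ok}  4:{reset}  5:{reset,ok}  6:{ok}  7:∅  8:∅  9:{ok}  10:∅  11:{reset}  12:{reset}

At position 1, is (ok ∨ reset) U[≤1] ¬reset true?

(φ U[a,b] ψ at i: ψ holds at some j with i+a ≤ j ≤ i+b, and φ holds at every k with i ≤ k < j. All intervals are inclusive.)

Need some j in [1,2] with ¬reset, and (ok ∨ reset) at every k in [1,j-1].
  j=1: ¬reset false.
  j=2: ¬reset false.
No j in the window works → until fails.

False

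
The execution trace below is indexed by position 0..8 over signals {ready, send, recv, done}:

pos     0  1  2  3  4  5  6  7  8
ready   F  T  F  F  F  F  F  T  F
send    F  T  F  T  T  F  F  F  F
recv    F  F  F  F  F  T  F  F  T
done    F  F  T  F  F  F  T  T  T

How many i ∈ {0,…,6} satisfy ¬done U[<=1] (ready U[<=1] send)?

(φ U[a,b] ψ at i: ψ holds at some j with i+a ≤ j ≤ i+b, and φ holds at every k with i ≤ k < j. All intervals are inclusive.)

4

Evaluate at each i in [0,6]:
  i=0: ✓ (rhs at j=1; lhs holds on [0,0])
  i=1: ✓ (rhs at j=1)
  i=2: ✗ (lhs fails at k=2 before rhs at j=3)
  i=3: ✓ (rhs at j=3)
  i=4: ✓ (rhs at j=4)
  i=5: ✗ (no rhs in [5,6])
  i=6: ✗ (no rhs in [6,7])
Positions where it holds: {0, 1, 3, 4} → 4.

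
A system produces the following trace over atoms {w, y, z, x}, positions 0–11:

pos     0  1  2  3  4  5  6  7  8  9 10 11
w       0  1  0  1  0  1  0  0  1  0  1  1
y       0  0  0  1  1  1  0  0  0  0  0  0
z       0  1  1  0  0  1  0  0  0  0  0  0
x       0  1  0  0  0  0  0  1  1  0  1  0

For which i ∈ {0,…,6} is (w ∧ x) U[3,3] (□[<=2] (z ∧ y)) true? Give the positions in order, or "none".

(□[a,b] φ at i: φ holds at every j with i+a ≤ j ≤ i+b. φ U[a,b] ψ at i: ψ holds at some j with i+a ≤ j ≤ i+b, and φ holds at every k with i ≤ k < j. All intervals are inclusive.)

none

Evaluate at each i in [0,6]:
  i=0: ✗ (no rhs in [3,3])
  i=1: ✗ (no rhs in [4,4])
  i=2: ✗ (no rhs in [5,5])
  i=3: ✗ (no rhs in [6,6])
  i=4: ✗ (no rhs in [7,7])
  i=5: ✗ (no rhs in [8,8])
  i=6: ✗ (no rhs in [9,9])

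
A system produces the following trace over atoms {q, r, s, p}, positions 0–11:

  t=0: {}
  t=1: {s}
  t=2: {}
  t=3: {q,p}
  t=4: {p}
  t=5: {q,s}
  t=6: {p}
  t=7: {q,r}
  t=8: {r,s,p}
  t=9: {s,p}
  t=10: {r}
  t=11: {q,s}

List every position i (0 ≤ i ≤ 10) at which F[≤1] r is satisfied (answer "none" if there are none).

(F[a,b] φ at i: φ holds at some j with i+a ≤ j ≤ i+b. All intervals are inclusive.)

Evaluate at each i in [0,10]:
  i=0: ✗ (none in [0,1])
  i=1: ✗ (none in [1,2])
  i=2: ✗ (none in [2,3])
  i=3: ✗ (none in [3,4])
  i=4: ✗ (none in [4,5])
  i=5: ✗ (none in [5,6])
  i=6: ✓ (witness j=7)
  i=7: ✓ (witness j=7)
  i=8: ✓ (witness j=8)
  i=9: ✓ (witness j=10)
  i=10: ✓ (witness j=10)

6, 7, 8, 9, 10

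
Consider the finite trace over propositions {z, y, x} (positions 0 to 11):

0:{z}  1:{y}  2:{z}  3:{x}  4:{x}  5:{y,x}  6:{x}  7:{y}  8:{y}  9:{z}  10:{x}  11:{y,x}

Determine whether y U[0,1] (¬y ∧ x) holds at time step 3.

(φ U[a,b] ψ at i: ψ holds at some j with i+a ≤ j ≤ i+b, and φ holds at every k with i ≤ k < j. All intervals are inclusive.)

Need some j in [3,4] with (¬y ∧ x), and y at every k in [3,j-1].
  j=3: (¬y ∧ x) holds; no prefix to check → satisfied.

Holds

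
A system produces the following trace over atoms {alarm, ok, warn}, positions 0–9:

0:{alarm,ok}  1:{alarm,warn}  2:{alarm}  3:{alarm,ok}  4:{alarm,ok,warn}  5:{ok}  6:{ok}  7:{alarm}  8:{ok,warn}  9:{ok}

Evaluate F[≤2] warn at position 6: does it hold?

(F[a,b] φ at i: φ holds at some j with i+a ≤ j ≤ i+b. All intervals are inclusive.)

Check warn at each j in [6,8]:
  j=6: false
  j=7: false
  j=8: true
Found at j=8 → formula holds.

Yes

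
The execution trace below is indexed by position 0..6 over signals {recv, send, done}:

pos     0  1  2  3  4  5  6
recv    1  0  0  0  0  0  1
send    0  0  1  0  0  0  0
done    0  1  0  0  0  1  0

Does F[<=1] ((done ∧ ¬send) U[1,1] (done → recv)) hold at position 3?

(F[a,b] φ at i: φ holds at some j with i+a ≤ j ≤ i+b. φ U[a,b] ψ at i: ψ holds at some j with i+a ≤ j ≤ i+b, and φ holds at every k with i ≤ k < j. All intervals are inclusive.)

Check ((done ∧ ¬send) U[1,1] (done → recv)) at each j in [3,4]:
  j=3: fails
  j=4: fails
No position in the window satisfies it → formula fails.

Does not hold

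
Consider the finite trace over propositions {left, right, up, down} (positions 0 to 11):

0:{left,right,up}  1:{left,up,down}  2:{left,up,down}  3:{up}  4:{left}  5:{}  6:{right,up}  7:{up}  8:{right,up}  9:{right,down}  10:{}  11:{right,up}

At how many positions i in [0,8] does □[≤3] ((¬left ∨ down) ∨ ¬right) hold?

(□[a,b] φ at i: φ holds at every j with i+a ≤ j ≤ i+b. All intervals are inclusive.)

8

Evaluate at each i in [0,8]:
  i=0: ✗ (fails at j=0)
  i=1: ✓ (all of [1,4])
  i=2: ✓ (all of [2,5])
  i=3: ✓ (all of [3,6])
  i=4: ✓ (all of [4,7])
  i=5: ✓ (all of [5,8])
  i=6: ✓ (all of [6,9])
  i=7: ✓ (all of [7,10])
  i=8: ✓ (all of [8,11])
Positions where it holds: {1, 2, 3, 4, 5, 6, 7, 8} → 8.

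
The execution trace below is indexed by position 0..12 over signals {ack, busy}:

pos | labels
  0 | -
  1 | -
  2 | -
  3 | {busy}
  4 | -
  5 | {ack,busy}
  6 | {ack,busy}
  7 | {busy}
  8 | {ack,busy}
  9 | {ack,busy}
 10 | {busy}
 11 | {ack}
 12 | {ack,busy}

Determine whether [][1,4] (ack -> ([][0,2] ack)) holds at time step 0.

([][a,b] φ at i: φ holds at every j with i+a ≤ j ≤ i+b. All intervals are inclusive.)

Holds

Check (ack -> ([][0,2] ack)) at every j in [1,4]:
  j=1: antecedent false → ✓
  j=2: antecedent false → ✓
  j=3: antecedent false → ✓
  j=4: antecedent false → ✓
All positions satisfy it → formula holds.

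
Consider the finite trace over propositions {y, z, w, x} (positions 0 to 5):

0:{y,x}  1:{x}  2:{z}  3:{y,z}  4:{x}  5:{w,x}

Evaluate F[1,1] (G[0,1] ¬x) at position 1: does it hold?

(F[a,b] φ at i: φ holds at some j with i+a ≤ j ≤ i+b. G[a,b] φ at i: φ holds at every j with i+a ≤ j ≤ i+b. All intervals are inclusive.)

Check G[0,1] ¬x at each j in [2,2]:
  j=2: holds on [2,3]
Found at j=2 → formula holds.

Holds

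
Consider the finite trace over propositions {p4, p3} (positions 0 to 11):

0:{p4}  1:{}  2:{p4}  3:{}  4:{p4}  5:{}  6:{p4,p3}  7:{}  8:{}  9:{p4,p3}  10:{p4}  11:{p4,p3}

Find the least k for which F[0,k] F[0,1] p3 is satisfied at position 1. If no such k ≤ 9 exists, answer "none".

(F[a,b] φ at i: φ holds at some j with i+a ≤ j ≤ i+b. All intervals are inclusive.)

Scan j = 1,2,… for F[0,1] p3:
  j=1: fails
  j=2: fails
  j=3: fails
  j=4: fails
  j=5: holds
First hit at j=5, so smallest k = 5-1 = 4.

4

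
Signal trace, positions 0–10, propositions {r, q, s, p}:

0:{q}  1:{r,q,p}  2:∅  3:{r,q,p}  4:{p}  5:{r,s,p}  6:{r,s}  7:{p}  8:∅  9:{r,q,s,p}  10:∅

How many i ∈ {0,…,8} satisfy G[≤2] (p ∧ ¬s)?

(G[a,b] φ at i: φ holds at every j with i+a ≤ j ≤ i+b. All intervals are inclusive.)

0

Evaluate at each i in [0,8]:
  i=0: ✗ (fails at j=0)
  i=1: ✗ (fails at j=2)
  i=2: ✗ (fails at j=2)
  i=3: ✗ (fails at j=5)
  i=4: ✗ (fails at j=5)
  i=5: ✗ (fails at j=5)
  i=6: ✗ (fails at j=6)
  i=7: ✗ (fails at j=8)
  i=8: ✗ (fails at j=8)
Positions where it holds: {} → 0.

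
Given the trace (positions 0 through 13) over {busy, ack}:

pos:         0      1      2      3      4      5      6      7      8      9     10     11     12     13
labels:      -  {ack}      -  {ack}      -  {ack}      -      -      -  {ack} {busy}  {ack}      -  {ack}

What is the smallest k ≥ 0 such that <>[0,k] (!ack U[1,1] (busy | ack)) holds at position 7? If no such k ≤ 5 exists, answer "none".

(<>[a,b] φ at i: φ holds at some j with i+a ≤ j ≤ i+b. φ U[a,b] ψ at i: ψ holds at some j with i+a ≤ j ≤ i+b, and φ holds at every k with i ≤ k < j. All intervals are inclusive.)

1

Scan j = 7,8,… for (!ack U[1,1] (busy | ack)):
  j=7: fails
  j=8: holds
First hit at j=8, so smallest k = 8-7 = 1.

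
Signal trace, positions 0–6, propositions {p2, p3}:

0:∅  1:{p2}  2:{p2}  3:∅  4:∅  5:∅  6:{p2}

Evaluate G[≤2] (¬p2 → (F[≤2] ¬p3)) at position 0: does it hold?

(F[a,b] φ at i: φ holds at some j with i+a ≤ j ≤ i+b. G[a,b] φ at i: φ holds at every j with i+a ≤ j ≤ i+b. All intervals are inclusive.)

Yes

Check (¬p2 → (F[≤2] ¬p3)) at every j in [0,2]:
  j=0: antecedent true; consequent holds (witness at 0) → ✓
  j=1: antecedent false → ✓
  j=2: antecedent false → ✓
All positions satisfy it → formula holds.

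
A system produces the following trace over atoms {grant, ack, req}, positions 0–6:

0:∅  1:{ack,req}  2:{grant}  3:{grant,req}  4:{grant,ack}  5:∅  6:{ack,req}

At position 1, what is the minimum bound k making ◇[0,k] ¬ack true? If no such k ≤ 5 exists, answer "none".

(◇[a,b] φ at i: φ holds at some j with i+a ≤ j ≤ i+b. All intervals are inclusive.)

1

Scan j = 1,2,… for ¬ack:
  j=1: fails
  j=2: holds
First hit at j=2, so smallest k = 2-1 = 1.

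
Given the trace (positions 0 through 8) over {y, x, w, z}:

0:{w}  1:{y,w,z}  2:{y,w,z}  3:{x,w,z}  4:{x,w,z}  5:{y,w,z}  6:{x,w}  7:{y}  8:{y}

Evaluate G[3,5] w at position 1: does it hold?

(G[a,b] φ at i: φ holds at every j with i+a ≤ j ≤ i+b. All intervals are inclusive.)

Check w at every j in [4,6]:
  j=4: true
  j=5: true
  j=6: true
All positions satisfy it → formula holds.

True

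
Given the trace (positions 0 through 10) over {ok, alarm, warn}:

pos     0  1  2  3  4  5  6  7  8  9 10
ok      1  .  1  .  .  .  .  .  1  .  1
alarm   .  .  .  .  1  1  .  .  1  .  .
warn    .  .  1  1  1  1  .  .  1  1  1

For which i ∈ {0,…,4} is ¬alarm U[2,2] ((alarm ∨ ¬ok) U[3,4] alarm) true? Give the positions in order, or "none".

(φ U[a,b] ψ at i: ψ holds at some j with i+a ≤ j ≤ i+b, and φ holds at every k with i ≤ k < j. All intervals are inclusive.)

2

Evaluate at each i in [0,4]:
  i=0: ✗ (no rhs in [2,2])
  i=1: ✗ (no rhs in [3,3])
  i=2: ✓ (rhs at j=4; lhs holds on [2,3])
  i=3: ✗ (lhs fails at k=4 before rhs at j=5)
  i=4: ✗ (no rhs in [6,6])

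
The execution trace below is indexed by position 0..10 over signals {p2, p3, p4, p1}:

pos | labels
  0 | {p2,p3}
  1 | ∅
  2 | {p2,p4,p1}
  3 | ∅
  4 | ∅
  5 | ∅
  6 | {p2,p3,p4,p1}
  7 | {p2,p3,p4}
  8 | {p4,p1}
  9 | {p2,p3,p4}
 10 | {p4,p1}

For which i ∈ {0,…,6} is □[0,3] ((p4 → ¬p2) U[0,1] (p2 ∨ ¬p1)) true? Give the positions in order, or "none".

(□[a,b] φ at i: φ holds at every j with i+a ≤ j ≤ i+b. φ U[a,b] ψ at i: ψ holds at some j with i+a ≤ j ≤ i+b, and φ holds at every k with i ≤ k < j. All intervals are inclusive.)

0, 1, 2, 3, 4, 5, 6

Evaluate at each i in [0,6]:
  i=0: ✓ (all of [0,3])
  i=1: ✓ (all of [1,4])
  i=2: ✓ (all of [2,5])
  i=3: ✓ (all of [3,6])
  i=4: ✓ (all of [4,7])
  i=5: ✓ (all of [5,8])
  i=6: ✓ (all of [6,9])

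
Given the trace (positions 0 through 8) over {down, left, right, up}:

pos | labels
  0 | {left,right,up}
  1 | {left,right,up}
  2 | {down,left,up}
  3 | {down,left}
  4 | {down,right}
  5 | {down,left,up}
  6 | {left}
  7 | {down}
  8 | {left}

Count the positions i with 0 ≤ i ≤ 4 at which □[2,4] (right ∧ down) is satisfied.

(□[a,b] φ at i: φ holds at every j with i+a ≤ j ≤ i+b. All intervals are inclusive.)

0

Evaluate at each i in [0,4]:
  i=0: ✗ (fails at j=2)
  i=1: ✗ (fails at j=3)
  i=2: ✗ (fails at j=5)
  i=3: ✗ (fails at j=5)
  i=4: ✗ (fails at j=6)
Positions where it holds: {} → 0.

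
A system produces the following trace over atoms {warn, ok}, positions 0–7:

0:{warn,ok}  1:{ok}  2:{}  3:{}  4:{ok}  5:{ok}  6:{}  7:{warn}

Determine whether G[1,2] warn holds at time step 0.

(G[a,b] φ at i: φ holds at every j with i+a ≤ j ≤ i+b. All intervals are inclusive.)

No

Check warn at every j in [1,2]:
  j=1: false
  j=2: false
Fails at j=1 → formula fails.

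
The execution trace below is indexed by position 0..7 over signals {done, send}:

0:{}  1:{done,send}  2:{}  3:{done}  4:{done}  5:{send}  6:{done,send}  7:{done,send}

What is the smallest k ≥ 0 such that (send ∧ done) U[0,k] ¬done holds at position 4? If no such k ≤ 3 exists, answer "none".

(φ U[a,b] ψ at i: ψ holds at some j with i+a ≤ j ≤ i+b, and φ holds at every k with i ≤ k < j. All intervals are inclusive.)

none

Need earliest j ≥ 4 with ¬done, and (send ∧ done) at every k in [4,j-1].
  j=4: rhs fails.
  j=5: rhs holds but lhs fails at k=4.
  j=6: rhs fails.
  j=7: rhs fails.
No witness within the range → none.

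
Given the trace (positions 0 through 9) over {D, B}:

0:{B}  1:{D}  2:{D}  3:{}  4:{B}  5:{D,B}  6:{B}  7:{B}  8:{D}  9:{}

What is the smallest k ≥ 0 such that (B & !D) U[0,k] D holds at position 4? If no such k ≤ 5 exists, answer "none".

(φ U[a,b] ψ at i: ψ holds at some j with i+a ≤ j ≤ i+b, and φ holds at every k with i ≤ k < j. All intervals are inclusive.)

1

Need earliest j ≥ 4 with D, and (B & !D) at every k in [4,j-1].
  j=4: rhs fails.
  j=5: rhs holds; lhs holds on [4,4]. k = 1.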